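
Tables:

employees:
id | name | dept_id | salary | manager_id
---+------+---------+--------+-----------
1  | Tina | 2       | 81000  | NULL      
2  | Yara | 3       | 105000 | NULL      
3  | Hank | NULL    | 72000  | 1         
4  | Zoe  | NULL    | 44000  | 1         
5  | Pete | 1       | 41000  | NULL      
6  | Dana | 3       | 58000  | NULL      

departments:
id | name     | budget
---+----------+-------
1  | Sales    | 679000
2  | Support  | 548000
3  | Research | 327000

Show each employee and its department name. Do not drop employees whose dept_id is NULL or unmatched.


LEFT JOIN keeps every row from employees (the left table); where dept_id has no match in departments, the department columns become NULL. Walk through each employee:
  - employee 1 (Tina): dept_id=2 -> matches Support
  - employee 2 (Yara): dept_id=3 -> matches Research
  - employee 3 (Hank): dept_id=NULL, no match -> kept with NULL
  - employee 4 (Zoe): dept_id=NULL, no match -> kept with NULL
  - employee 5 (Pete): dept_id=1 -> matches Sales
  - employee 6 (Dana): dept_id=3 -> matches Research
All 6 rows appear; 2 have NULL department.

SQL:
SELECT a.name, b.name AS department
FROM employees a
LEFT JOIN departments b ON a.dept_id = b.id

Result:
name | department
-----+-----------
Tina | Support   
Yara | Research  
Hank | NULL      
Zoe  | NULL      
Pete | Sales     
Dana | Research  


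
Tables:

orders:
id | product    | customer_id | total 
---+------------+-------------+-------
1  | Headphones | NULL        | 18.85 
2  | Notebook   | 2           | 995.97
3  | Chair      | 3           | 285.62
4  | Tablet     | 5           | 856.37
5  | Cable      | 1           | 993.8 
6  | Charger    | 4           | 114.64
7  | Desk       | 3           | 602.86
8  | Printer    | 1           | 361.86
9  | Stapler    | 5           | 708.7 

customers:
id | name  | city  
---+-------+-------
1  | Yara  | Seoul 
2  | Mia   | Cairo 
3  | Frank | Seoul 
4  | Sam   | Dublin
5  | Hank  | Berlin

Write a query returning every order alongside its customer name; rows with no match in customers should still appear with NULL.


LEFT JOIN keeps every row from orders (the left table); where customer_id has no match in customers, the customer columns become NULL. Walk through each order:
  - order 1 (Headphones): customer_id=NULL, no match -> kept with NULL
  - order 2 (Notebook): customer_id=2 -> matches Mia
  - order 3 (Chair): customer_id=3 -> matches Frank
  - order 4 (Tablet): customer_id=5 -> matches Hank
  - order 5 (Cable): customer_id=1 -> matches Yara
  - order 6 (Charger): customer_id=4 -> matches Sam
  - order 7 (Desk): customer_id=3 -> matches Frank
  - order 8 (Printer): customer_id=1 -> matches Yara
  - order 9 (Stapler): customer_id=5 -> matches Hank
All 9 rows appear; 1 has NULL customer.

SQL:
SELECT a.product, b.name AS customer
FROM orders a
LEFT JOIN customers b ON a.customer_id = b.id

Result:
product    | customer
-----------+---------
Headphones | NULL    
Notebook   | Mia     
Chair      | Frank   
Tablet     | Hank    
Cable      | Yara    
Charger    | Sam     
Desk       | Frank   
Printer    | Yara    
Stapler    | Hank    


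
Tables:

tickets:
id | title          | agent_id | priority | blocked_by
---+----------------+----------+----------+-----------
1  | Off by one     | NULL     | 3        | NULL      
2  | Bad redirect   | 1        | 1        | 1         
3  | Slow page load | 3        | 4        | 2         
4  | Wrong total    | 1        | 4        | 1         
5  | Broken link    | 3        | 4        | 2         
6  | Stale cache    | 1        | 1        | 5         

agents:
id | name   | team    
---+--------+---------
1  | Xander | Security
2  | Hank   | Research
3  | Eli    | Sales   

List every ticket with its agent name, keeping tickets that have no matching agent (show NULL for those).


LEFT JOIN keeps every row from tickets (the left table); where agent_id has no match in agents, the agent columns become NULL. Walk through each ticket:
  - ticket 1 (Off by one): agent_id=NULL, no match -> kept with NULL
  - ticket 2 (Bad redirect): agent_id=1 -> matches Xander
  - ticket 3 (Slow page load): agent_id=3 -> matches Eli
  - ticket 4 (Wrong total): agent_id=1 -> matches Xander
  - ticket 5 (Broken link): agent_id=3 -> matches Eli
  - ticket 6 (Stale cache): agent_id=1 -> matches Xander
All 6 rows appear; 1 has NULL agent.

SQL:
SELECT a.title, b.name AS agent
FROM tickets a
LEFT JOIN agents b ON a.agent_id = b.id

Result:
title          | agent 
---------------+-------
Off by one     | NULL  
Bad redirect   | Xander
Slow page load | Eli   
Wrong total    | Xander
Broken link    | Eli   
Stale cache    | Xander


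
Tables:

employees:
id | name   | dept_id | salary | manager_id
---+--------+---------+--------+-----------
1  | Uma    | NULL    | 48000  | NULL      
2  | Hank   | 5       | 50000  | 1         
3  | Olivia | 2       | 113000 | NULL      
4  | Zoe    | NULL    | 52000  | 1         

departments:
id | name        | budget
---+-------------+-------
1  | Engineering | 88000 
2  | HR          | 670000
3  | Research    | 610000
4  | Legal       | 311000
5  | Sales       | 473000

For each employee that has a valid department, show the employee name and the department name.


INNER JOIN keeps only employees rows whose dept_id matches an id in departments. Walk through each employee:
  - employee 1 (Uma): dept_id=NULL, no match -> dropped
  - employee 2 (Hank): dept_id=5 -> matches Sales
  - employee 3 (Olivia): dept_id=2 -> matches HR
  - employee 4 (Zoe): dept_id=NULL, no match -> dropped
So 2 of 4 rows are dropped.

SQL:
SELECT a.name, b.name AS department
FROM employees a
INNER JOIN departments b ON a.dept_id = b.id

Result:
name   | department
-------+-----------
Hank   | Sales     
Olivia | HR        


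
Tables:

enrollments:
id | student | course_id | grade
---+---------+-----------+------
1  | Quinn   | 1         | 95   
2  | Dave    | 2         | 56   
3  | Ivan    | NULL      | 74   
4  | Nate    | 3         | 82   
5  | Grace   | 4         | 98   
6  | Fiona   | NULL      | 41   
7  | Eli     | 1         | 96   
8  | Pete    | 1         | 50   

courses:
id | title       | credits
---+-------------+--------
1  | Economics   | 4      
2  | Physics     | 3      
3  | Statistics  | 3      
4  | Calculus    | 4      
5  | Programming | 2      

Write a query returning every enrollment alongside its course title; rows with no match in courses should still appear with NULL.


LEFT JOIN keeps every row from enrollments (the left table); where course_id has no match in courses, the course columns become NULL. Walk through each enrollment:
  - enrollment 1 (Quinn): course_id=1 -> matches Economics
  - enrollment 2 (Dave): course_id=2 -> matches Physics
  - enrollment 3 (Ivan): course_id=NULL, no match -> kept with NULL
  - enrollment 4 (Nate): course_id=3 -> matches Statistics
  - enrollment 5 (Grace): course_id=4 -> matches Calculus
  - enrollment 6 (Fiona): course_id=NULL, no match -> kept with NULL
  - enrollment 7 (Eli): course_id=1 -> matches Economics
  - enrollment 8 (Pete): course_id=1 -> matches Economics
All 8 rows appear; 2 have NULL course.

SQL:
SELECT a.student, b.title AS course
FROM enrollments a
LEFT JOIN courses b ON a.course_id = b.id

Result:
student | course    
--------+-----------
Quinn   | Economics 
Dave    | Physics   
Ivan    | NULL      
Nate    | Statistics
Grace   | Calculus  
Fiona   | NULL      
Eli     | Economics 
Pete    | Economics 


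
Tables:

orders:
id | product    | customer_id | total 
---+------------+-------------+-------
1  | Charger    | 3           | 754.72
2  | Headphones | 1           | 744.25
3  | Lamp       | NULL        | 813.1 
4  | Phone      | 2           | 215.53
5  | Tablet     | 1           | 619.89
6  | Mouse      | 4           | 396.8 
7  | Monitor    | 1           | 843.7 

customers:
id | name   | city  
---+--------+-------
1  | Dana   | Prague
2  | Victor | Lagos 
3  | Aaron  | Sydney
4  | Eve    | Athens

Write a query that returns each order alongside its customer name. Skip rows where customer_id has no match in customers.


INNER JOIN keeps only orders rows whose customer_id matches an id in customers. Walk through each order:
  - order 1 (Charger): customer_id=3 -> matches Aaron
  - order 2 (Headphones): customer_id=1 -> matches Dana
  - order 3 (Lamp): customer_id=NULL, no match -> dropped
  - order 4 (Phone): customer_id=2 -> matches Victor
  - order 5 (Tablet): customer_id=1 -> matches Dana
  - order 6 (Mouse): customer_id=4 -> matches Eve
  - order 7 (Monitor): customer_id=1 -> matches Dana
So 1 of 7 rows is dropped.

SQL:
SELECT a.product, b.name AS customer
FROM orders a
INNER JOIN customers b ON a.customer_id = b.id

Result:
product    | customer
-----------+---------
Charger    | Aaron   
Headphones | Dana    
Phone      | Victor  
Tablet     | Dana    
Mouse      | Eve     
Monitor    | Dana    


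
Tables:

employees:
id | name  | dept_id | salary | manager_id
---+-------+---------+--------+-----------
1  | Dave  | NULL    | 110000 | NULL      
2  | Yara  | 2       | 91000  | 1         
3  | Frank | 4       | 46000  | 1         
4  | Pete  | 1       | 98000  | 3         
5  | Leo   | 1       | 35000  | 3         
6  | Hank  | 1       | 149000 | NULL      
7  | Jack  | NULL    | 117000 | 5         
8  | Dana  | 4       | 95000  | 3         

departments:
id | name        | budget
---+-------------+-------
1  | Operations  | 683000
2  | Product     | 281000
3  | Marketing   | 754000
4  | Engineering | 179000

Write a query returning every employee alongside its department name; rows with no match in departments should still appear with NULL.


LEFT JOIN keeps every row from employees (the left table); where dept_id has no match in departments, the department columns become NULL. Walk through each employee:
  - employee 1 (Dave): dept_id=NULL, no match -> kept with NULL
  - employee 2 (Yara): dept_id=2 -> matches Product
  - employee 3 (Frank): dept_id=4 -> matches Engineering
  - employee 4 (Pete): dept_id=1 -> matches Operations
  - employee 5 (Leo): dept_id=1 -> matches Operations
  - employee 6 (Hank): dept_id=1 -> matches Operations
  - employee 7 (Jack): dept_id=NULL, no match -> kept with NULL
  - employee 8 (Dana): dept_id=4 -> matches Engineering
All 8 rows appear; 2 have NULL department.

SQL:
SELECT a.name, b.name AS department
FROM employees a
LEFT JOIN departments b ON a.dept_id = b.id

Result:
name  | department 
------+------------
Dave  | NULL       
Yara  | Product    
Frank | Engineering
Pete  | Operations 
Leo   | Operations 
Hank  | Operations 
Jack  | NULL       
Dana  | Engineering


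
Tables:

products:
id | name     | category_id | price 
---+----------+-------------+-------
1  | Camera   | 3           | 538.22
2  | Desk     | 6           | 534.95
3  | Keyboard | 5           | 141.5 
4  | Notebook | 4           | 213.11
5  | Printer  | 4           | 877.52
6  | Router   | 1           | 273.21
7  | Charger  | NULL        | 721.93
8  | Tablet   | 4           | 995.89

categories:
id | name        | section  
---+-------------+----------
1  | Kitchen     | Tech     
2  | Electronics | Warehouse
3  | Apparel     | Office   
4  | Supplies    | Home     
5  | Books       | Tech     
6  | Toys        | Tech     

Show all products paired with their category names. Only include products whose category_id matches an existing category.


INNER JOIN keeps only products rows whose category_id matches an id in categories. Walk through each product:
  - product 1 (Camera): category_id=3 -> matches Apparel
  - product 2 (Desk): category_id=6 -> matches Toys
  - product 3 (Keyboard): category_id=5 -> matches Books
  - product 4 (Notebook): category_id=4 -> matches Supplies
  - product 5 (Printer): category_id=4 -> matches Supplies
  - product 6 (Router): category_id=1 -> matches Kitchen
  - product 7 (Charger): category_id=NULL, no match -> dropped
  - product 8 (Tablet): category_id=4 -> matches Supplies
So 1 of 8 rows is dropped.

SQL:
SELECT a.name, b.name AS category
FROM products a
INNER JOIN categories b ON a.category_id = b.id

Result:
name     | category
---------+---------
Camera   | Apparel 
Desk     | Toys    
Keyboard | Books   
Notebook | Supplies
Printer  | Supplies
Router   | Kitchen 
Tablet   | Supplies


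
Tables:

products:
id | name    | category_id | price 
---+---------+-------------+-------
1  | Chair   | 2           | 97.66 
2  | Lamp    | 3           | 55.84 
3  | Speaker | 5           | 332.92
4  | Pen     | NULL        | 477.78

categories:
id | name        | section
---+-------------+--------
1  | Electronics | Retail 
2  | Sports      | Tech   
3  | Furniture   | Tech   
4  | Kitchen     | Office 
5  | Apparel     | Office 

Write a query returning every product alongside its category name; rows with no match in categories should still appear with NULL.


LEFT JOIN keeps every row from products (the left table); where category_id has no match in categories, the category columns become NULL. Walk through each product:
  - product 1 (Chair): category_id=2 -> matches Sports
  - product 2 (Lamp): category_id=3 -> matches Furniture
  - product 3 (Speaker): category_id=5 -> matches Apparel
  - product 4 (Pen): category_id=NULL, no match -> kept with NULL
All 4 rows appear; 1 has NULL category.

SQL:
SELECT a.name, b.name AS category
FROM products a
LEFT JOIN categories b ON a.category_id = b.id

Result:
name    | category 
--------+----------
Chair   | Sports   
Lamp    | Furniture
Speaker | Apparel  
Pen     | NULL     


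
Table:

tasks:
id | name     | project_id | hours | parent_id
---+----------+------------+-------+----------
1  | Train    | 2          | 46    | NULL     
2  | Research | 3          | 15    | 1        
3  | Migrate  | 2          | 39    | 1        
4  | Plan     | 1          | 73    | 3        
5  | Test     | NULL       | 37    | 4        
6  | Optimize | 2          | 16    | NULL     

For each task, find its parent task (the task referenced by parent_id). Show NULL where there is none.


This is a self-join: tasks is joined to a second copy of itself, matching each row's parent_id to another row's id. Use LEFT JOIN so rows with parent_id=NULL are kept.
  - task 1 (Train): parent_id=NULL -> NULL
  - task 2 (Research): parent_id=1 -> Train
  - task 3 (Migrate): parent_id=1 -> Train
  - task 4 (Plan): parent_id=3 -> Migrate
  - task 5 (Test): parent_id=4 -> Plan
  - task 6 (Optimize): parent_id=NULL -> NULL

SQL:
SELECT a.name AS item, b.name AS parent
FROM tasks a
LEFT JOIN tasks b ON a.parent_id = b.id

Result:
item     | parent 
---------+--------
Train    | NULL   
Research | Train  
Migrate  | Train  
Plan     | Migrate
Test     | Plan   
Optimize | NULL   


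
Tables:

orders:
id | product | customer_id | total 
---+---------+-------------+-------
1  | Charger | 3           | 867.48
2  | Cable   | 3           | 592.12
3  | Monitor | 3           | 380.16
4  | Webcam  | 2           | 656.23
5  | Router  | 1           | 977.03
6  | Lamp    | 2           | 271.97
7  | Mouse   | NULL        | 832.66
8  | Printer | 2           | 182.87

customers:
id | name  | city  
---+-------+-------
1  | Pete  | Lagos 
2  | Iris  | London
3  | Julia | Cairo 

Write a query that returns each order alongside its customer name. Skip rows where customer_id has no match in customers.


INNER JOIN keeps only orders rows whose customer_id matches an id in customers. Walk through each order:
  - order 1 (Charger): customer_id=3 -> matches Julia
  - order 2 (Cable): customer_id=3 -> matches Julia
  - order 3 (Monitor): customer_id=3 -> matches Julia
  - order 4 (Webcam): customer_id=2 -> matches Iris
  - order 5 (Router): customer_id=1 -> matches Pete
  - order 6 (Lamp): customer_id=2 -> matches Iris
  - order 7 (Mouse): customer_id=NULL, no match -> dropped
  - order 8 (Printer): customer_id=2 -> matches Iris
So 1 of 8 rows is dropped.

SQL:
SELECT a.product, b.name AS customer
FROM orders a
INNER JOIN customers b ON a.customer_id = b.id

Result:
product | customer
--------+---------
Charger | Julia   
Cable   | Julia   
Monitor | Julia   
Webcam  | Iris    
Router  | Pete    
Lamp    | Iris    
Printer | Iris    


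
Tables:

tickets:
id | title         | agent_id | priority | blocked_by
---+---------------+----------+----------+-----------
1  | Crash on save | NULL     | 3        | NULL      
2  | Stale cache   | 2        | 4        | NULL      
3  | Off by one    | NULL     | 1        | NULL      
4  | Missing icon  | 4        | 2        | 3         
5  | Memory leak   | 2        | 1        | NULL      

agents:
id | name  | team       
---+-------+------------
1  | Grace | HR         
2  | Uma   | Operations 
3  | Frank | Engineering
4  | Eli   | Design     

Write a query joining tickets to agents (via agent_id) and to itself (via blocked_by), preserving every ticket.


Two LEFT JOINs from the same base table tickets: one to agents via agent_id, one to tickets itself via blocked_by. Both are LEFT so every ticket is preserved.
Match against agents:
  - ticket 1 (Crash on save): agent_id=NULL, no match -> kept with NULL
  - ticket 2 (Stale cache): agent_id=2 -> matches Uma
  - ticket 3 (Off by one): agent_id=NULL, no match -> kept with NULL
  - ticket 4 (Missing icon): agent_id=4 -> matches Eli
  - ticket 5 (Memory leak): agent_id=2 -> matches Uma
Match against tickets (self):
  - ticket 1 (Crash on save): blocked_by=NULL -> NULL
  - ticket 2 (Stale cache): blocked_by=NULL -> NULL
  - ticket 3 (Off by one): blocked_by=NULL -> NULL
  - ticket 4 (Missing icon): blocked_by=3 -> Off by one
  - ticket 5 (Memory leak): blocked_by=NULL -> NULL

SQL:
SELECT a.title, b.name AS agent, c.title AS blocked_by
FROM tickets a
LEFT JOIN agents b ON a.agent_id = b.id
LEFT JOIN tickets c ON a.blocked_by = c.id

Result:
title         | agent | blocked_by
--------------+-------+-----------
Crash on save | NULL  | NULL      
Stale cache   | Uma   | NULL      
Off by one    | NULL  | NULL      
Missing icon  | Eli   | Off by one
Memory leak   | Uma   | NULL      


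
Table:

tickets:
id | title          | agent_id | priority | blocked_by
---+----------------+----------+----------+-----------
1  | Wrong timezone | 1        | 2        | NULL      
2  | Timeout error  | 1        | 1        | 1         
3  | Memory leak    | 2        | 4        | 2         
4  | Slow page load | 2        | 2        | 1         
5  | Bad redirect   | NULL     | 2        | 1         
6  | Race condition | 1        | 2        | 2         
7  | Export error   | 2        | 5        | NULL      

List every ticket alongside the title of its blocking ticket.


This is a self-join: tickets is joined to a second copy of itself, matching each row's blocked_by to another row's id. Use LEFT JOIN so rows with blocked_by=NULL are kept.
  - ticket 1 (Wrong timezone): blocked_by=NULL -> NULL
  - ticket 2 (Timeout error): blocked_by=1 -> Wrong timezone
  - ticket 3 (Memory leak): blocked_by=2 -> Timeout error
  - ticket 4 (Slow page load): blocked_by=1 -> Wrong timezone
  - ticket 5 (Bad redirect): blocked_by=1 -> Wrong timezone
  - ticket 6 (Race condition): blocked_by=2 -> Timeout error
  - ticket 7 (Export error): blocked_by=NULL -> NULL

SQL:
SELECT a.title AS item, b.title AS blocked_by
FROM tickets a
LEFT JOIN tickets b ON a.blocked_by = b.id

Result:
item           | blocked_by    
---------------+---------------
Wrong timezone | NULL          
Timeout error  | Wrong timezone
Memory leak    | Timeout error 
Slow page load | Wrong timezone
Bad redirect   | Wrong timezone
Race condition | Timeout error 
Export error   | NULL          


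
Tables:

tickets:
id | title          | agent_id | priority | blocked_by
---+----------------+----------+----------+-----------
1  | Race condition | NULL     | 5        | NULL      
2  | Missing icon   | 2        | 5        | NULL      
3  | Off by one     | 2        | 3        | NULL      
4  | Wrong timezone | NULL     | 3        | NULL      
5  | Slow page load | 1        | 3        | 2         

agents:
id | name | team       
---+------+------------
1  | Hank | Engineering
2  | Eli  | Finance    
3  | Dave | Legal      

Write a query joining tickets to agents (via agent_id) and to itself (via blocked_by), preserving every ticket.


Two LEFT JOINs from the same base table tickets: one to agents via agent_id, one to tickets itself via blocked_by. Both are LEFT so every ticket is preserved.
Match against agents:
  - ticket 1 (Race condition): agent_id=NULL, no match -> kept with NULL
  - ticket 2 (Missing icon): agent_id=2 -> matches Eli
  - ticket 3 (Off by one): agent_id=2 -> matches Eli
  - ticket 4 (Wrong timezone): agent_id=NULL, no match -> kept with NULL
  - ticket 5 (Slow page load): agent_id=1 -> matches Hank
Match against tickets (self):
  - ticket 1 (Race condition): blocked_by=NULL -> NULL
  - ticket 2 (Missing icon): blocked_by=NULL -> NULL
  - ticket 3 (Off by one): blocked_by=NULL -> NULL
  - ticket 4 (Wrong timezone): blocked_by=NULL -> NULL
  - ticket 5 (Slow page load): blocked_by=2 -> Missing icon

SQL:
SELECT a.title, b.name AS agent, c.title AS blocked_by
FROM tickets a
LEFT JOIN agents b ON a.agent_id = b.id
LEFT JOIN tickets c ON a.blocked_by = c.id

Result:
title          | agent | blocked_by  
---------------+-------+-------------
Race condition | NULL  | NULL        
Missing icon   | Eli   | NULL        
Off by one     | Eli   | NULL        
Wrong timezone | NULL  | NULL        
Slow page load | Hank  | Missing icon


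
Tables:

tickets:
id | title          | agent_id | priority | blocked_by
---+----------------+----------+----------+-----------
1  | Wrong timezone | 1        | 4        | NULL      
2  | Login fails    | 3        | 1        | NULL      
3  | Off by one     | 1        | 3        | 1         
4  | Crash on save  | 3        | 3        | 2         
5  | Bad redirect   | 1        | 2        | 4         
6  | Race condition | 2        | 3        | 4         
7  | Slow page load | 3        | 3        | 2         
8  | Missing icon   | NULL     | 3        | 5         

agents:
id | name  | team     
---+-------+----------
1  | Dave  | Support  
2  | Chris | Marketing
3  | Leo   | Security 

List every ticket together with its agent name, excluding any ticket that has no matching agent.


INNER JOIN keeps only tickets rows whose agent_id matches an id in agents. Walk through each ticket:
  - ticket 1 (Wrong timezone): agent_id=1 -> matches Dave
  - ticket 2 (Login fails): agent_id=3 -> matches Leo
  - ticket 3 (Off by one): agent_id=1 -> matches Dave
  - ticket 4 (Crash on save): agent_id=3 -> matches Leo
  - ticket 5 (Bad redirect): agent_id=1 -> matches Dave
  - ticket 6 (Race condition): agent_id=2 -> matches Chris
  - ticket 7 (Slow page load): agent_id=3 -> matches Leo
  - ticket 8 (Missing icon): agent_id=NULL, no match -> dropped
So 1 of 8 rows is dropped.

SQL:
SELECT a.title, b.name AS agent
FROM tickets a
INNER JOIN agents b ON a.agent_id = b.id

Result:
title          | agent
---------------+------
Wrong timezone | Dave 
Login fails    | Leo  
Off by one     | Dave 
Crash on save  | Leo  
Bad redirect   | Dave 
Race condition | Chris
Slow page load | Leo  


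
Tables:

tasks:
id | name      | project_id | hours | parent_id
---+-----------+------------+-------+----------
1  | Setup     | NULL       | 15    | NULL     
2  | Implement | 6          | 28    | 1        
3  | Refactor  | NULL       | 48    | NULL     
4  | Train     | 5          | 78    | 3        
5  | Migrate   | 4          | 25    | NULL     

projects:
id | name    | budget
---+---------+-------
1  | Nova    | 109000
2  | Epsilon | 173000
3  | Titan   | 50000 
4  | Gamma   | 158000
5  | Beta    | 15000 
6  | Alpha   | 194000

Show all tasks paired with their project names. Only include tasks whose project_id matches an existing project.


INNER JOIN keeps only tasks rows whose project_id matches an id in projects. Walk through each task:
  - task 1 (Setup): project_id=NULL, no match -> dropped
  - task 2 (Implement): project_id=6 -> matches Alpha
  - task 3 (Refactor): project_id=NULL, no match -> dropped
  - task 4 (Train): project_id=5 -> matches Beta
  - task 5 (Migrate): project_id=4 -> matches Gamma
So 2 of 5 rows are dropped.

SQL:
SELECT a.name, b.name AS project
FROM tasks a
INNER JOIN projects b ON a.project_id = b.id

Result:
name      | project
----------+--------
Implement | Alpha  
Train     | Beta   
Migrate   | Gamma  


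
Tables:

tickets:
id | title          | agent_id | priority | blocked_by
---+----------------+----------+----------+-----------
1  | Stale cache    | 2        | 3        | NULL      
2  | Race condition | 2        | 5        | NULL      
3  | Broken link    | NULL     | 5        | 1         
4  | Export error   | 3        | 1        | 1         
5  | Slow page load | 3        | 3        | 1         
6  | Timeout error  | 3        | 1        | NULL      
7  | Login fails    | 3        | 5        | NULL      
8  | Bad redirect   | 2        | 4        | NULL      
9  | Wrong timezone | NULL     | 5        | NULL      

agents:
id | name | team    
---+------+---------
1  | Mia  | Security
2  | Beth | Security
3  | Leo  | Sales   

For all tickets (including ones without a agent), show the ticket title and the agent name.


LEFT JOIN keeps every row from tickets (the left table); where agent_id has no match in agents, the agent columns become NULL. Walk through each ticket:
  - ticket 1 (Stale cache): agent_id=2 -> matches Beth
  - ticket 2 (Race condition): agent_id=2 -> matches Beth
  - ticket 3 (Broken link): agent_id=NULL, no match -> kept with NULL
  - ticket 4 (Export error): agent_id=3 -> matches Leo
  - ticket 5 (Slow page load): agent_id=3 -> matches Leo
  - ticket 6 (Timeout error): agent_id=3 -> matches Leo
  - ticket 7 (Login fails): agent_id=3 -> matches Leo
  - ticket 8 (Bad redirect): agent_id=2 -> matches Beth
  - ticket 9 (Wrong timezone): agent_id=NULL, no match -> kept with NULL
All 9 rows appear; 2 have NULL agent.

SQL:
SELECT a.title, b.name AS agent
FROM tickets a
LEFT JOIN agents b ON a.agent_id = b.id

Result:
title          | agent
---------------+------
Stale cache    | Beth 
Race condition | Beth 
Broken link    | NULL 
Export error   | Leo  
Slow page load | Leo  
Timeout error  | Leo  
Login fails    | Leo  
Bad redirect   | Beth 
Wrong timezone | NULL 


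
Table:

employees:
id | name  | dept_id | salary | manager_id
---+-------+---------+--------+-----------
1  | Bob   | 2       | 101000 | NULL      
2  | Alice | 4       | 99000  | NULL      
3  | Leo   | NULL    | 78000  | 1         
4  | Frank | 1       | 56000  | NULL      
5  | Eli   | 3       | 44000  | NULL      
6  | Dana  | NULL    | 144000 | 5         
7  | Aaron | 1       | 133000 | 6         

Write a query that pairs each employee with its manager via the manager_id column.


This is a self-join: employees is joined to a second copy of itself, matching each row's manager_id to another row's id. Use LEFT JOIN so rows with manager_id=NULL are kept.
  - employee 1 (Bob): manager_id=NULL -> NULL
  - employee 2 (Alice): manager_id=NULL -> NULL
  - employee 3 (Leo): manager_id=1 -> Bob
  - employee 4 (Frank): manager_id=NULL -> NULL
  - employee 5 (Eli): manager_id=NULL -> NULL
  - employee 6 (Dana): manager_id=5 -> Eli
  - employee 7 (Aaron): manager_id=6 -> Dana

SQL:
SELECT a.name AS item, b.name AS manager
FROM employees a
LEFT JOIN employees b ON a.manager_id = b.id

Result:
item  | manager
------+--------
Bob   | NULL   
Alice | NULL   
Leo   | Bob    
Frank | NULL   
Eli   | NULL   
Dana  | Eli    
Aaron | Dana   


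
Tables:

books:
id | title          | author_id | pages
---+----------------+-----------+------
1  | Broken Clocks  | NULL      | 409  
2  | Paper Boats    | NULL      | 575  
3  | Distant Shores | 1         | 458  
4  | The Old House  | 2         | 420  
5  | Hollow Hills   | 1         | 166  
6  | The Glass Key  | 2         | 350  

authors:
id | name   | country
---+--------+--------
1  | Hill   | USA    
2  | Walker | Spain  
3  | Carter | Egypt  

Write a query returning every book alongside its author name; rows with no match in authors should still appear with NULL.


LEFT JOIN keeps every row from books (the left table); where author_id has no match in authors, the author columns become NULL. Walk through each book:
  - book 1 (Broken Clocks): author_id=NULL, no match -> kept with NULL
  - book 2 (Paper Boats): author_id=NULL, no match -> kept with NULL
  - book 3 (Distant Shores): author_id=1 -> matches Hill
  - book 4 (The Old House): author_id=2 -> matches Walker
  - book 5 (Hollow Hills): author_id=1 -> matches Hill
  - book 6 (The Glass Key): author_id=2 -> matches Walker
All 6 rows appear; 2 have NULL author.

SQL:
SELECT a.title, b.name AS author
FROM books a
LEFT JOIN authors b ON a.author_id = b.id

Result:
title          | author
---------------+-------
Broken Clocks  | NULL  
Paper Boats    | NULL  
Distant Shores | Hill  
The Old House  | Walker
Hollow Hills   | Hill  
The Glass Key  | Walker


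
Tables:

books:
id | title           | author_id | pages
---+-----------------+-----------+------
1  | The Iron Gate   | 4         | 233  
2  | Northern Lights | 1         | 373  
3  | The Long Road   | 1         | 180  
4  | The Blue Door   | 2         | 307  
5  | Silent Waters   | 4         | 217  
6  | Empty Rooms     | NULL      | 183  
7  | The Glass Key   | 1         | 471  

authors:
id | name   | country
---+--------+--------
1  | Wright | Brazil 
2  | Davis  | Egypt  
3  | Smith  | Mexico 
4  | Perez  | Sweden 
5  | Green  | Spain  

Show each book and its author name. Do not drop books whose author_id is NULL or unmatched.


LEFT JOIN keeps every row from books (the left table); where author_id has no match in authors, the author columns become NULL. Walk through each book:
  - book 1 (The Iron Gate): author_id=4 -> matches Perez
  - book 2 (Northern Lights): author_id=1 -> matches Wright
  - book 3 (The Long Road): author_id=1 -> matches Wright
  - book 4 (The Blue Door): author_id=2 -> matches Davis
  - book 5 (Silent Waters): author_id=4 -> matches Perez
  - book 6 (Empty Rooms): author_id=NULL, no match -> kept with NULL
  - book 7 (The Glass Key): author_id=1 -> matches Wright
All 7 rows appear; 1 has NULL author.

SQL:
SELECT a.title, b.name AS author
FROM books a
LEFT JOIN authors b ON a.author_id = b.id

Result:
title           | author
----------------+-------
The Iron Gate   | Perez 
Northern Lights | Wright
The Long Road   | Wright
The Blue Door   | Davis 
Silent Waters   | Perez 
Empty Rooms     | NULL  
The Glass Key   | Wright


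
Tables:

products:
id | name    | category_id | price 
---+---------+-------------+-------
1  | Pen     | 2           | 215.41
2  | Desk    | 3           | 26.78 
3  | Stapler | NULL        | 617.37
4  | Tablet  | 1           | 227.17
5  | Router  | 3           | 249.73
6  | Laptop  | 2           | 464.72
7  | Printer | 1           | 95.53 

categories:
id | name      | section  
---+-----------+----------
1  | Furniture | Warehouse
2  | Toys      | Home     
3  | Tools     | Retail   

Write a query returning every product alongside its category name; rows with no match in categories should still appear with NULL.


LEFT JOIN keeps every row from products (the left table); where category_id has no match in categories, the category columns become NULL. Walk through each product:
  - product 1 (Pen): category_id=2 -> matches Toys
  - product 2 (Desk): category_id=3 -> matches Tools
  - product 3 (Stapler): category_id=NULL, no match -> kept with NULL
  - product 4 (Tablet): category_id=1 -> matches Furniture
  - product 5 (Router): category_id=3 -> matches Tools
  - product 6 (Laptop): category_id=2 -> matches Toys
  - product 7 (Printer): category_id=1 -> matches Furniture
All 7 rows appear; 1 has NULL category.

SQL:
SELECT a.name, b.name AS category
FROM products a
LEFT JOIN categories b ON a.category_id = b.id

Result:
name    | category 
--------+----------
Pen     | Toys     
Desk    | Tools    
Stapler | NULL     
Tablet  | Furniture
Router  | Tools    
Laptop  | Toys     
Printer | Furniture


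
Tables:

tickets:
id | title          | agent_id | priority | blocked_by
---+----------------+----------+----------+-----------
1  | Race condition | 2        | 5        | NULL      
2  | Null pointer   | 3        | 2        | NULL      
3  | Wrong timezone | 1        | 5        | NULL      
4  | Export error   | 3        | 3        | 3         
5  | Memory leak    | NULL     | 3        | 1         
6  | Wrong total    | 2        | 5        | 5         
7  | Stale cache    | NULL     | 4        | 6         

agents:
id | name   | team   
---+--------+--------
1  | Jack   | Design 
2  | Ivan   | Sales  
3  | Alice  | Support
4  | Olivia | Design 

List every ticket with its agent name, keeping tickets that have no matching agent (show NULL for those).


LEFT JOIN keeps every row from tickets (the left table); where agent_id has no match in agents, the agent columns become NULL. Walk through each ticket:
  - ticket 1 (Race condition): agent_id=2 -> matches Ivan
  - ticket 2 (Null pointer): agent_id=3 -> matches Alice
  - ticket 3 (Wrong timezone): agent_id=1 -> matches Jack
  - ticket 4 (Export error): agent_id=3 -> matches Alice
  - ticket 5 (Memory leak): agent_id=NULL, no match -> kept with NULL
  - ticket 6 (Wrong total): agent_id=2 -> matches Ivan
  - ticket 7 (Stale cache): agent_id=NULL, no match -> kept with NULL
All 7 rows appear; 2 have NULL agent.

SQL:
SELECT a.title, b.name AS agent
FROM tickets a
LEFT JOIN agents b ON a.agent_id = b.id

Result:
title          | agent
---------------+------
Race condition | Ivan 
Null pointer   | Alice
Wrong timezone | Jack 
Export error   | Alice
Memory leak    | NULL 
Wrong total    | Ivan 
Stale cache    | NULL 


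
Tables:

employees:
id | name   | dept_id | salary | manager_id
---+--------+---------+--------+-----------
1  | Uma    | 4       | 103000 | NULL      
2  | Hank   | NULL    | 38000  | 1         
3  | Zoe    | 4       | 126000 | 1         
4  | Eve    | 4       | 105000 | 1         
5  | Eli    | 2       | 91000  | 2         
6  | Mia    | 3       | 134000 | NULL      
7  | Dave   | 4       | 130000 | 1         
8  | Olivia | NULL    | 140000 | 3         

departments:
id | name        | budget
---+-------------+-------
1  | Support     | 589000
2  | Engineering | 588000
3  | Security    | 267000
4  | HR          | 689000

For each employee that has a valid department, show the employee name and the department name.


INNER JOIN keeps only employees rows whose dept_id matches an id in departments. Walk through each employee:
  - employee 1 (Uma): dept_id=4 -> matches HR
  - employee 2 (Hank): dept_id=NULL, no match -> dropped
  - employee 3 (Zoe): dept_id=4 -> matches HR
  - employee 4 (Eve): dept_id=4 -> matches HR
  - employee 5 (Eli): dept_id=2 -> matches Engineering
  - employee 6 (Mia): dept_id=3 -> matches Security
  - employee 7 (Dave): dept_id=4 -> matches HR
  - employee 8 (Olivia): dept_id=NULL, no match -> dropped
So 2 of 8 rows are dropped.

SQL:
SELECT a.name, b.name AS department
FROM employees a
INNER JOIN departments b ON a.dept_id = b.id

Result:
name | department 
-----+------------
Uma  | HR         
Zoe  | HR         
Eve  | HR         
Eli  | Engineering
Mia  | Security   
Dave | HR         


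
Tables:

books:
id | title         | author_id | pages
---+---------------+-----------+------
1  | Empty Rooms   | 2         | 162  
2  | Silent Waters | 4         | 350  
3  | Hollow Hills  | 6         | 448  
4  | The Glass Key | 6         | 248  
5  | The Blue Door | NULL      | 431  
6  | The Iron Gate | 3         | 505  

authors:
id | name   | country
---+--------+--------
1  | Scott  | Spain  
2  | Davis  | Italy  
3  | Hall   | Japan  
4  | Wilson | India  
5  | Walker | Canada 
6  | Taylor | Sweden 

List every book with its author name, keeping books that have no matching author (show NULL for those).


LEFT JOIN keeps every row from books (the left table); where author_id has no match in authors, the author columns become NULL. Walk through each book:
  - book 1 (Empty Rooms): author_id=2 -> matches Davis
  - book 2 (Silent Waters): author_id=4 -> matches Wilson
  - book 3 (Hollow Hills): author_id=6 -> matches Taylor
  - book 4 (The Glass Key): author_id=6 -> matches Taylor
  - book 5 (The Blue Door): author_id=NULL, no match -> kept with NULL
  - book 6 (The Iron Gate): author_id=3 -> matches Hall
All 6 rows appear; 1 has NULL author.

SQL:
SELECT a.title, b.name AS author
FROM books a
LEFT JOIN authors b ON a.author_id = b.id

Result:
title         | author
--------------+-------
Empty Rooms   | Davis 
Silent Waters | Wilson
Hollow Hills  | Taylor
The Glass Key | Taylor
The Blue Door | NULL  
The Iron Gate | Hall  


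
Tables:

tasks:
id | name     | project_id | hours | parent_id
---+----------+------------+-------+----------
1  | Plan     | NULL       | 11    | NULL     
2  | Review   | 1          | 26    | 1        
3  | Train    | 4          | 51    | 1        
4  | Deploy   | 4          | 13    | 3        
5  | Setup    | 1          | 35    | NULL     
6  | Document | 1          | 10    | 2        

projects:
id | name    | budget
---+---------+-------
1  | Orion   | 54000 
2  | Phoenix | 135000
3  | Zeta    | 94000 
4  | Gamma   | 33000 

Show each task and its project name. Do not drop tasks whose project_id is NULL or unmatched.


LEFT JOIN keeps every row from tasks (the left table); where project_id has no match in projects, the project columns become NULL. Walk through each task:
  - task 1 (Plan): project_id=NULL, no match -> kept with NULL
  - task 2 (Review): project_id=1 -> matches Orion
  - task 3 (Train): project_id=4 -> matches Gamma
  - task 4 (Deploy): project_id=4 -> matches Gamma
  - task 5 (Setup): project_id=1 -> matches Orion
  - task 6 (Document): project_id=1 -> matches Orion
All 6 rows appear; 1 has NULL project.

SQL:
SELECT a.name, b.name AS project
FROM tasks a
LEFT JOIN projects b ON a.project_id = b.id

Result:
name     | project
---------+--------
Plan     | NULL   
Review   | Orion  
Train    | Gamma  
Deploy   | Gamma  
Setup    | Orion  
Document | Orion  


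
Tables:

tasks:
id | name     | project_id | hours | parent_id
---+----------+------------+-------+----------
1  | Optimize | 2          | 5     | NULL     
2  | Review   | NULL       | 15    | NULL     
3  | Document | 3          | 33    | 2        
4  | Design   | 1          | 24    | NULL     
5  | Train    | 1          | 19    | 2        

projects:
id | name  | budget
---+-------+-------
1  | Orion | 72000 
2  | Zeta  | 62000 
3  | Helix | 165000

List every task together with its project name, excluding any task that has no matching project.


INNER JOIN keeps only tasks rows whose project_id matches an id in projects. Walk through each task:
  - task 1 (Optimize): project_id=2 -> matches Zeta
  - task 2 (Review): project_id=NULL, no match -> dropped
  - task 3 (Document): project_id=3 -> matches Helix
  - task 4 (Design): project_id=1 -> matches Orion
  - task 5 (Train): project_id=1 -> matches Orion
So 1 of 5 rows is dropped.

SQL:
SELECT a.name, b.name AS project
FROM tasks a
INNER JOIN projects b ON a.project_id = b.id

Result:
name     | project
---------+--------
Optimize | Zeta   
Document | Helix  
Design   | Orion  
Train    | Orion  


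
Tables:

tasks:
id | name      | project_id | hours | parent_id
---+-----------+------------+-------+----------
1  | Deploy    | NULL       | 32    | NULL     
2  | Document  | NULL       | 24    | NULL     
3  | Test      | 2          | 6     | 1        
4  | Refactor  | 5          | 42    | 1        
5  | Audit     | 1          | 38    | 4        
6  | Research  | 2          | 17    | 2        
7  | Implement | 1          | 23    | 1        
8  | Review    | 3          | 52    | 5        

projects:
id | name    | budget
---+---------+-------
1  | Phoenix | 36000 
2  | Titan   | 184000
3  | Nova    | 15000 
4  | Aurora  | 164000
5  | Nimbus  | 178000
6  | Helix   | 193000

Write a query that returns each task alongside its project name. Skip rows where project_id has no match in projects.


INNER JOIN keeps only tasks rows whose project_id matches an id in projects. Walk through each task:
  - task 1 (Deploy): project_id=NULL, no match -> dropped
  - task 2 (Document): project_id=NULL, no match -> dropped
  - task 3 (Test): project_id=2 -> matches Titan
  - task 4 (Refactor): project_id=5 -> matches Nimbus
  - task 5 (Audit): project_id=1 -> matches Phoenix
  - task 6 (Research): project_id=2 -> matches Titan
  - task 7 (Implement): project_id=1 -> matches Phoenix
  - task 8 (Review): project_id=3 -> matches Nova
So 2 of 8 rows are dropped.

SQL:
SELECT a.name, b.name AS project
FROM tasks a
INNER JOIN projects b ON a.project_id = b.id

Result:
name      | project
----------+--------
Test      | Titan  
Refactor  | Nimbus 
Audit     | Phoenix
Research  | Titan  
Implement | Phoenix
Review    | Nova   
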